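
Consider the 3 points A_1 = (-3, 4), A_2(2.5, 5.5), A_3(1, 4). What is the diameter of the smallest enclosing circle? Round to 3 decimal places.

5.701

Side lengths²: A_1A_2² = 32.5, A_1A_3² = 16, A_2A_3² = 4.5.
Since A_1A_2² = 32.5 ≥ 16 + 4.5 = 20.5, the angle opposite A_1A_2 is not acute, so the smallest enclosing circle has A_1A_2 as diameter.
Centre = midpoint of A_1A_2 = (-0.25, 4.75), r² = 32.5/4 = 8.125.
Diameter = 2r = 2√(8.125) ≈ 5.701.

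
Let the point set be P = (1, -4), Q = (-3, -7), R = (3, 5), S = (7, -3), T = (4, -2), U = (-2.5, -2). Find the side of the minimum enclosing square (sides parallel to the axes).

The bounding box has width 10 and height 12.
An axis-aligned square enclosing the set must have side ≥ max(width, height).
So the minimum side is max(10, 12) = 12.

12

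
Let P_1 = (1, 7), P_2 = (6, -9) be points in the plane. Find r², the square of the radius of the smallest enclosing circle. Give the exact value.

70.25

The smallest circle enclosing two points has them as diameter endpoints.
Centre = midpoint = (3.5, -1); r² = |P_1P_2|²/4 = 281/4 = 70.25.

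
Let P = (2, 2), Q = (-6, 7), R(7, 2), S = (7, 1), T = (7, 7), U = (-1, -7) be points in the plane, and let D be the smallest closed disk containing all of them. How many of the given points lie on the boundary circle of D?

The minimum enclosing circle is determined by three boundary points: Q, T, U.
Their circumcentre is (0.5, 10/7) with r² = 14365/196.
The farthest remaining point R is at distance² 8345/196 ≤ 14365/196.
The points at distance exactly r from the centre are Q, T, U — 3 points.

3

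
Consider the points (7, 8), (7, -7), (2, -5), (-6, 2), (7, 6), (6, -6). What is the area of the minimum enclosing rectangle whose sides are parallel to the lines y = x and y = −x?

209

In coordinates u = x + y, v = x − y the rectangle is axis-aligned; the map (x,y)→(u,v) scales areas by 2.
u-values: 15, 0, -3, -4, 13, 0; range = 15 − (-4) = 19.
v-values: -1, 14, 7, -8, 1, 12; range = 14 − (-8) = 22.
Area = (19 × 22) / 2 = 209.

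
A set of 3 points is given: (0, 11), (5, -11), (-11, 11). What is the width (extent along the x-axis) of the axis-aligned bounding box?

max x = 5, min x = -11, so width = 16.

16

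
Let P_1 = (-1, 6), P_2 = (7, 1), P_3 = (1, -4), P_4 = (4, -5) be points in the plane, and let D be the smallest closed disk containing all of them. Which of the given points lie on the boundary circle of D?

P_1, P_4

The minimum enclosing circle of a finite set is fixed by two of the points (as a diameter) or three (as a circumcircle).
The farthest pair is P_1–P_4 with squared distance 146. The circle on this segment as diameter has centre (1.5, 0.5) and r² = 146/4 = 36.5.
Check P_2: distance² to centre = 30.5 ≤ 36.5, so it lies inside.
All remaining points lie in this disk, and no smaller disk contains both endpoints, so this is the minimum enclosing circle.
The points at distance exactly r from the centre are P_1, P_4 — 2 points.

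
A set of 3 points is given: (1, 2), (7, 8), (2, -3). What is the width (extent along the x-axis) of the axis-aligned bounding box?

max x = 7, min x = 1, so width = 6.

6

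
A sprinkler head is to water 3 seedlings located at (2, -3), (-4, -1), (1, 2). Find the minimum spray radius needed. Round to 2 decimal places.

Call the three points A, B, C in the order given.
Side lengths²: AB² = 40, AC² = 26, BC² = 34.
Since AB² = 40 < 34 + 26 = 60, the triangle is acute, so the smallest enclosing circle is the circumcircle.
Circumcentre = (-9/14, -13/14), r² = 1105/98.
r = √(1105/98) ≈ 3.36.

3.36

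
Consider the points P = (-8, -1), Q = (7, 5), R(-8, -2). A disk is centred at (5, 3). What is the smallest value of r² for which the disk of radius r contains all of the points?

The required radius is the distance from (5, 3) to the farthest point.
Squared distances: 185, 8, 194.
Maximum is 194, attained at R.

194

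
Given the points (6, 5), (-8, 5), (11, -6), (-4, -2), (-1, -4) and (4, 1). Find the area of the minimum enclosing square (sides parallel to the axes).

361

The bounding box has width 19 and height 11.
An axis-aligned square enclosing the set must have side ≥ max(width, height).
So the minimum side is max(19, 11) = 19.
Area = 19² = 361.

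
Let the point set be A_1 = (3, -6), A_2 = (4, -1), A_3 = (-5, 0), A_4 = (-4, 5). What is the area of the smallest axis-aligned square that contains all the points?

The bounding box has width 9 and height 11.
An axis-aligned square enclosing the set must have side ≥ max(width, height).
So the minimum side is max(9, 11) = 11.
Area = 11² = 121.

121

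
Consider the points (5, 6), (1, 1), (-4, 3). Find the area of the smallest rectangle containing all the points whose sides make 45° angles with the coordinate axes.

42

In coordinates u = x + y, v = x − y the rectangle is axis-aligned; the map (x,y)→(u,v) scales areas by 2.
u-values: 11, 2, -1; range = 11 − (-1) = 12.
v-values: -1, 0, -7; range = 0 − (-7) = 7.
Area = (12 × 7) / 2 = 42.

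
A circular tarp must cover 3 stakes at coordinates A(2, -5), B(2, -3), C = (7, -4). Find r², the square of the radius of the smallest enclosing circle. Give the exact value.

6.76

Side lengths²: AB² = 4, AC² = 26, BC² = 26.
Since BC² = 26 < 26 + 4 = 30, the triangle is acute, so the smallest enclosing circle is the circumcircle.
Circumcentre = (4.4, -4), r² = 6.76.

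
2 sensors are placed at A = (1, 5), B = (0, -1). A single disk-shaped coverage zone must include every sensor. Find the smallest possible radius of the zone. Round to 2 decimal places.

3.04

The smallest circle enclosing two points has them as diameter endpoints.
Centre = midpoint = (0.5, 2); r² = |AB|²/4 = 37/4 = 9.25.
r = √(9.25) ≈ 3.04.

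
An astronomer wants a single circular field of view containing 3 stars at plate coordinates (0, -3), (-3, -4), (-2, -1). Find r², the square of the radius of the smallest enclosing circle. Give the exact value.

3.125

Call the three points A, B, C in the order given.
Side lengths²: AB² = 10, AC² = 8, BC² = 10.
Since BC² = 10 < 10 + 8 = 18, the triangle is acute, so the smallest enclosing circle is the circumcircle.
Circumcentre = (-1.75, -2.75), r² = 3.125.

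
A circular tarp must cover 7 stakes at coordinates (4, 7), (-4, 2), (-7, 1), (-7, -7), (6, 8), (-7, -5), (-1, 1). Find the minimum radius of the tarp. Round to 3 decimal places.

The minimum enclosing circle of a finite set is fixed by two of the points (as a diameter) or three (as a circumcircle).
The farthest pair is (-7, -7)–(6, 8) with squared distance 394. The circle on this segment as diameter has centre (-0.5, 0.5) and r² = 394/4 = 98.5.
Check (4, 7): distance² to centre = 62.5 ≤ 98.5, so it lies inside.
All remaining points lie in this disk, and no smaller disk contains both endpoints, so this is the minimum enclosing circle.
r = √(98.5) ≈ 9.925.

9.925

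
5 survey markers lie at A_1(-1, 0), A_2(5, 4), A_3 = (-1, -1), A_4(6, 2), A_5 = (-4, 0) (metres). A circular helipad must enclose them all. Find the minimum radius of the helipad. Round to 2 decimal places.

The minimum enclosing circle of a finite set is fixed by two of the points (as a diameter) or three (as a circumcircle).
The farthest pair is A_4–A_5 with squared distance 104. The circle on this segment as diameter has centre (1, 1) and r² = 104/4 = 26.
Check A_1: distance² to centre = 5 ≤ 26, so it lies inside.
All remaining points lie in this disk, and no smaller disk contains both endpoints, so this is the minimum enclosing circle.
r = √26 ≈ 5.10.

5.10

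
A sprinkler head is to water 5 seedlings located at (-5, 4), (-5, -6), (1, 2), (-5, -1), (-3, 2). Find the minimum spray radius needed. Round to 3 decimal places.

By Welzl's lemma the MEC is supported by two points (diametrically opposite) or three points (on a circumcircle).
The minimum enclosing circle is determined by three boundary points: (-5, 4), (-5, -6), (1, 2).
Their circumcentre is (-10/3, -1) with r² = 250/9.
The farthest remaining point (-3, 2) is at distance² 82/9 ≤ 250/9.
r = √(250/9) ≈ 5.270.

5.270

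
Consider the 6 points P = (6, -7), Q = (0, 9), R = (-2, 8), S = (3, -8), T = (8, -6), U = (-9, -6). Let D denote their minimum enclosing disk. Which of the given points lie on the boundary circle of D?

The minimum enclosing circle of a finite set is fixed by two of the points (as a diameter) or three (as a circumcircle).
The minimum enclosing circle is determined by three boundary points: Q, T, U.
Their circumcentre is (-0.5, -0.9) with r² = 98.26.
The farthest remaining point R is at distance² 81.46 ≤ 98.26.
The points at distance exactly r from the centre are Q, T, U — 3 points.

Q, T, U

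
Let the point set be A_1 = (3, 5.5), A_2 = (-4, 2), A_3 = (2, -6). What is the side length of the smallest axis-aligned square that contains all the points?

11.5

The bounding box has width 7 and height 11.5.
An axis-aligned square enclosing the set must have side ≥ max(width, height).
So the minimum side is max(7, 11.5) = 11.5.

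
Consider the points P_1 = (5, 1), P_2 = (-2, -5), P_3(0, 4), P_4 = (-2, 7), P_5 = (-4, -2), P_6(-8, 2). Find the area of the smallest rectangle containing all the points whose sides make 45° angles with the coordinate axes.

In coordinates u = x + y, v = x − y the rectangle is axis-aligned; the map (x,y)→(u,v) scales areas by 2.
u-values: 6, -7, 4, 5, -6, -6; range = 6 − (-7) = 13.
v-values: 4, 3, -4, -9, -2, -10; range = 4 − (-10) = 14.
Area = (13 × 14) / 2 = 91.

91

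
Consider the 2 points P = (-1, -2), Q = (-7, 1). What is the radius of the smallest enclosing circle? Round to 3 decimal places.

3.354

The smallest circle enclosing two points has them as diameter endpoints.
Centre = midpoint = (-4, -0.5); r² = |PQ|²/4 = 45/4 = 11.25.
r = √(11.25) ≈ 3.354.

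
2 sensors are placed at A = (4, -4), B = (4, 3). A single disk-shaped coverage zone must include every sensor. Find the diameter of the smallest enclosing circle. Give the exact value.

The smallest circle enclosing two points has them as diameter endpoints.
Centre = midpoint = (4, -0.5); r² = |AB|²/4 = 49/4 = 12.25.
Diameter = 2r = 2√(12.25) = 7.

7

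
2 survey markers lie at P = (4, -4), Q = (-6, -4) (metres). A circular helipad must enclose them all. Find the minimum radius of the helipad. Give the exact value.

The smallest circle enclosing two points has them as diameter endpoints.
Centre = midpoint = (-1, -4); r² = |PQ|²/4 = 100/4 = 25.
r = √25 = 5.

5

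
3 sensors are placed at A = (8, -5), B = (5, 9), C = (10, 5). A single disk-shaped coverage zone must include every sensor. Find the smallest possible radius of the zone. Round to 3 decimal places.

7.159

Side lengths²: AB² = 205, AC² = 104, BC² = 41.
Since AB² = 205 ≥ 104 + 41 = 145, the angle opposite AB is not acute, so the smallest enclosing circle has AB as diameter.
Centre = midpoint of AB = (6.5, 2), r² = 205/4 = 51.25.
r = √(51.25) ≈ 7.159.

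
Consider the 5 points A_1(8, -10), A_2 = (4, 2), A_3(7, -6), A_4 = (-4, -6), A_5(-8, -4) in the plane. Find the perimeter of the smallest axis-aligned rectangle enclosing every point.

56

Width = max x − min x = 8 − (-8) = 16.
Height = max y − min y = 2 − (-10) = 12.
Perimeter = 2(16 + 12) = 56.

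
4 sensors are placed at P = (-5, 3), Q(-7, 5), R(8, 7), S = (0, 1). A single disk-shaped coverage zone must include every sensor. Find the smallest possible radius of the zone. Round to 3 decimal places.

By Welzl's lemma the MEC is supported by two points (diametrically opposite) or three points (on a circumcircle).
The farthest pair is Q–R with squared distance 229. The circle on this segment as diameter has centre (0.5, 6) and r² = 229/4 = 57.25.
Check P: distance² to centre = 39.25 ≤ 57.25, so it lies inside.
All remaining points lie in this disk, and no smaller disk contains both endpoints, so this is the minimum enclosing circle.
r = √(57.25) ≈ 7.566.

7.566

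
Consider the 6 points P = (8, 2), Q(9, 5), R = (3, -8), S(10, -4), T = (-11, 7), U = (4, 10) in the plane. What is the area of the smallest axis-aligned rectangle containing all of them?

378

x ranges over [-11, 10], width 21.
y ranges over [-8, 10], height 18.
Area = 21 × 18 = 378.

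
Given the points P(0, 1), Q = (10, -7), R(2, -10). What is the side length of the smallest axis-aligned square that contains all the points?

11

The bounding box has width 10 and height 11.
An axis-aligned square enclosing the set must have side ≥ max(width, height).
So the minimum side is max(10, 11) = 11.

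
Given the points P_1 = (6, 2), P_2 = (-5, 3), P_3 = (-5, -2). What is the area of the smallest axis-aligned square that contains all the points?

121

The bounding box has width 11 and height 5.
An axis-aligned square enclosing the set must have side ≥ max(width, height).
So the minimum side is max(11, 5) = 11.
Area = 11² = 121.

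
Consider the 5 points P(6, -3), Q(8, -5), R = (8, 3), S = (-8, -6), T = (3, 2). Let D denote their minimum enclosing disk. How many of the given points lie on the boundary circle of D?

A smallest enclosing disk is always determined by at most three of the input points on its boundary.
The farthest pair is R–S with squared distance 337. The circle on this segment as diameter has centre (0, -1.5) and r² = 337/4 = 84.25.
Check P: distance² to centre = 38.25 ≤ 84.25, so it lies inside.
All remaining points lie in this disk, and no smaller disk contains both endpoints, so this is the minimum enclosing circle.
The points at distance exactly r from the centre are R, S — 2 points.

2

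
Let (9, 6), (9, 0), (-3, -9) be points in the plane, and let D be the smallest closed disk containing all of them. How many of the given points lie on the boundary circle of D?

2

Call the three points A, B, C in the order given.
Side lengths²: AB² = 36, AC² = 369, BC² = 225.
Since AC² = 369 ≥ 225 + 36 = 261, the angle opposite AC is not acute, so the smallest enclosing circle has AC as diameter.
Centre = midpoint of AC = (3, -1.5), r² = 369/4 = 92.25.
The points at distance exactly r from the centre are (9, 6), (-3, -9) — 2 points.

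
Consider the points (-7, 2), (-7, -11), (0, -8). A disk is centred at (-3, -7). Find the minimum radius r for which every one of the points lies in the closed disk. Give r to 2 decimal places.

9.85

The required radius is the distance from (-3, -7) to the farthest point.
Squared distances: 97, 32, 10.
Maximum is 97, attained at (-7, 2).
r = √97 ≈ 9.85.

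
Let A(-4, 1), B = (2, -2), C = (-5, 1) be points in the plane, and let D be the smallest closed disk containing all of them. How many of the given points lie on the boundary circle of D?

Side lengths²: AB² = 45, AC² = 1, BC² = 58.
Since BC² = 58 ≥ 45 + 1 = 46, the angle opposite BC is not acute, so the smallest enclosing circle has BC as diameter.
Centre = midpoint of BC = (-1.5, -0.5), r² = 58/4 = 14.5.
The points at distance exactly r from the centre are B, C — 2 points.

2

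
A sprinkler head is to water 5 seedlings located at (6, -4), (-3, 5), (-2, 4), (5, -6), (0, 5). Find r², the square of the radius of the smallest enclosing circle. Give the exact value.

46.25

By Welzl's lemma the MEC is supported by two points (diametrically opposite) or three points (on a circumcircle).
The farthest pair is (-3, 5)–(5, -6) with squared distance 185. The circle on this segment as diameter has centre (1, -0.5) and r² = 185/4 = 46.25.
Check (6, -4): distance² to centre = 37.25 ≤ 46.25, so it lies inside.
All remaining points lie in this disk, and no smaller disk contains both endpoints, so this is the minimum enclosing circle.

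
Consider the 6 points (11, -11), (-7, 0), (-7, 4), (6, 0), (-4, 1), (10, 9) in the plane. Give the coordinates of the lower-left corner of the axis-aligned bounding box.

(-7, -11)

x-range [-7, 11], y-range [-11, 9].
The lower-left corner is (-7, -11).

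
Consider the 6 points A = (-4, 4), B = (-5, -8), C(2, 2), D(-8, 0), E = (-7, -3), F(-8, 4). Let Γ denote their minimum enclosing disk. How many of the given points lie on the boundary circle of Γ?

3

The minimum enclosing circle of a finite set is fixed by two of the points (as a diameter) or three (as a circumcircle).
The minimum enclosing circle is determined by three boundary points: B, C, F.
Their circumcentre is (-147/38, -51/38) with r² = 32929/722.
The farthest remaining point A is at distance² 20617/722 ≤ 32929/722.
The points at distance exactly r from the centre are B, C, F — 3 points.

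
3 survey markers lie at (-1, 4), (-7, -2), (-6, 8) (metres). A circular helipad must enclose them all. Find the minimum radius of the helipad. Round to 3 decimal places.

Call the three points A, B, C in the order given.
Side lengths²: AB² = 72, AC² = 41, BC² = 101.
Since BC² = 101 < 72 + 41 = 113, the triangle is acute, so the smallest enclosing circle is the circumcircle.
Circumcentre = (-107/18, 53/18), r² = 4141/162.
r = √(4141/162) ≈ 5.056.

5.056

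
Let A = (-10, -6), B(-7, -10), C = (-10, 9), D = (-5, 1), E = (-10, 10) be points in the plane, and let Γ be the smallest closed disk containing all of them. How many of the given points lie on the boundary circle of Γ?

2

A smallest enclosing disk is always determined by at most three of the input points on its boundary.
The farthest pair is B–E with squared distance 409. The circle on this segment as diameter has centre (-8.5, 0) and r² = 409/4 = 102.25.
Check A: distance² to centre = 38.25 ≤ 102.25, so it lies inside.
All remaining points lie in this disk, and no smaller disk contains both endpoints, so this is the minimum enclosing circle.
The points at distance exactly r from the centre are B, E — 2 points.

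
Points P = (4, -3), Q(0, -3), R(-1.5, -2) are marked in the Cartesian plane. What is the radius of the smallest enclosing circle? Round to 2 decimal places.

2.80

Side lengths²: PQ² = 16, PR² = 31.25, QR² = 3.25.
Since PR² = 31.25 ≥ 16 + 3.25 = 19.25, the angle opposite PR is not acute, so the smallest enclosing circle has PR as diameter.
Centre = midpoint of PR = (1.25, -2.5), r² = 31.25/4 = 7.8125.
r = √(7.8125) ≈ 2.80.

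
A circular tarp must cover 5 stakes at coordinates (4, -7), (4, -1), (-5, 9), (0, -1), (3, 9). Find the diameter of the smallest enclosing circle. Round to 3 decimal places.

18.358

The minimum enclosing circle of a finite set is fixed by two of the points (as a diameter) or three (as a circumcircle).
The farthest pair is (4, -7)–(-5, 9) with squared distance 337. The circle on this segment as diameter has centre (-0.5, 1) and r² = 337/4 = 84.25.
Check (4, -1): distance² to centre = 24.25 ≤ 84.25, so it lies inside.
All remaining points lie in this disk, and no smaller disk contains both endpoints, so this is the minimum enclosing circle.
Diameter = 2r = 2√(84.25) ≈ 18.358.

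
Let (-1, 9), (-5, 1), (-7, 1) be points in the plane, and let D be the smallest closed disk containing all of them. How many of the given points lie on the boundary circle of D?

Call the three points A, B, C in the order given.
Side lengths²: AB² = 80, AC² = 100, BC² = 4.
Since AC² = 100 ≥ 80 + 4 = 84, the angle opposite AC is not acute, so the smallest enclosing circle has AC as diameter.
Centre = midpoint of AC = (-4, 5), r² = 100/4 = 25.
The points at distance exactly r from the centre are (-1, 9), (-7, 1) — 2 points.

2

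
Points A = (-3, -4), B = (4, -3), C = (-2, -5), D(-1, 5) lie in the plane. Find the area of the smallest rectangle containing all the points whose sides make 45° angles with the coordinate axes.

In coordinates u = x + y, v = x − y the rectangle is axis-aligned; the map (x,y)→(u,v) scales areas by 2.
u-values: -7, 1, -7, 4; range = 4 − (-7) = 11.
v-values: 1, 7, 3, -6; range = 7 − (-6) = 13.
Area = (11 × 13) / 2 = 71.5.

71.5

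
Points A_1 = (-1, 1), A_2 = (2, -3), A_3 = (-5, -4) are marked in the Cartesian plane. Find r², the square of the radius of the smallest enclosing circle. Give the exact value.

25625/1922

Side lengths²: A_1A_2² = 25, A_1A_3² = 41, A_2A_3² = 50.
Since A_2A_3² = 50 < 41 + 25 = 66, the triangle is acute, so the smallest enclosing circle is the circumcircle.
Circumcentre = (-101/62, -161/62), r² = 25625/1922.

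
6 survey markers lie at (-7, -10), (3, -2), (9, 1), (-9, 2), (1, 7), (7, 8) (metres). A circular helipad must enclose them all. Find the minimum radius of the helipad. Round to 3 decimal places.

11.402

The farthest pair is (-7, -10)–(7, 8) with squared distance 520. The circle on this segment as diameter has centre (0, -1) and r² = 520/4 = 130.
Check (3, -2): distance² to centre = 10 ≤ 130, so it lies inside.
All remaining points lie in this disk, and no smaller disk contains both endpoints, so this is the minimum enclosing circle.
r = √130 ≈ 11.402.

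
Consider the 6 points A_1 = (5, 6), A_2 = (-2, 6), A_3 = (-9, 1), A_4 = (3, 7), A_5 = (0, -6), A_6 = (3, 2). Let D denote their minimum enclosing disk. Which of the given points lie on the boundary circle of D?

A_1, A_3, A_5

A smallest enclosing disk is always determined by at most three of the input points on its boundary.
The minimum enclosing circle is determined by three boundary points: A_1, A_3, A_5.
Their circumcentre is (-29/22, 35/22) with r² = 14365/242.
The farthest remaining point A_4 is at distance² 11593/242 ≤ 14365/242.
The points at distance exactly r from the centre are A_1, A_3, A_5 — 3 points.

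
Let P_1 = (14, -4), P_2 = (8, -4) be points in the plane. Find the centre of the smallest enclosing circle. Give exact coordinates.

The smallest circle enclosing two points has them as diameter endpoints.
Centre = midpoint = (11, -4); r² = |P_1P_2|²/4 = 36/4 = 9.
Centre = (11, -4).

(11, -4)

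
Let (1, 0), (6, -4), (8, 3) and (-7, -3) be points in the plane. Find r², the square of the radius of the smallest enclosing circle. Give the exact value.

The minimum enclosing circle of a finite set is fixed by two of the points (as a diameter) or three (as a circumcircle).
The farthest pair is (8, 3)–(-7, -3) with squared distance 261. The circle on this segment as diameter has centre (0.5, 0) and r² = 261/4 = 65.25.
Check (1, 0): distance² to centre = 0.25 ≤ 65.25, so it lies inside.
All remaining points lie in this disk, and no smaller disk contains both endpoints, so this is the minimum enclosing circle.

65.25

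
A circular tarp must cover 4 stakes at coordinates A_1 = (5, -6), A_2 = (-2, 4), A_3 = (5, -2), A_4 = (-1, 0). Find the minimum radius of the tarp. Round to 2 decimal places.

6.10

A smallest enclosing disk is always determined by at most three of the input points on its boundary.
The farthest pair is A_1–A_2 with squared distance 149. The circle on this segment as diameter has centre (1.5, -1) and r² = 149/4 = 37.25.
Check A_3: distance² to centre = 13.25 ≤ 37.25, so it lies inside.
All remaining points lie in this disk, and no smaller disk contains both endpoints, so this is the minimum enclosing circle.
r = √(37.25) ≈ 6.10.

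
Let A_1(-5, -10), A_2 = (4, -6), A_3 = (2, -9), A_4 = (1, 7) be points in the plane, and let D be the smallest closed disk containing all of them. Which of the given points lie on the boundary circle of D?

A smallest enclosing disk is always determined by at most three of the input points on its boundary.
The farthest pair is A_1–A_4 with squared distance 325. The circle on this segment as diameter has centre (-2, -1.5) and r² = 325/4 = 81.25.
Check A_2: distance² to centre = 56.25 ≤ 81.25, so it lies inside.
All remaining points lie in this disk, and no smaller disk contains both endpoints, so this is the minimum enclosing circle.
The points at distance exactly r from the centre are A_1, A_4 — 2 points.

A_1, A_4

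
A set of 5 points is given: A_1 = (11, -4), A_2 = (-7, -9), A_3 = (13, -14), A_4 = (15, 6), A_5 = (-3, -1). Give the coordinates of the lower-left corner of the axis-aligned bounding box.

(-7, -14)

x-range [-7, 15], y-range [-14, 6].
The lower-left corner is (-7, -14).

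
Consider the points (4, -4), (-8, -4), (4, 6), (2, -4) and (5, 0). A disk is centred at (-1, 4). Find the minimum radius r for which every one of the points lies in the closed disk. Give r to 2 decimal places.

The required radius is the distance from (-1, 4) to the farthest point.
Squared distances: 89, 113, 29, 73, 52.
Maximum is 113, attained at (-8, -4).
r = √113 ≈ 10.63.

10.63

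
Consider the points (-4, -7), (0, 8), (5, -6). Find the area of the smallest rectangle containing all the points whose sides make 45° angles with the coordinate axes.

In coordinates u = x + y, v = x − y the rectangle is axis-aligned; the map (x,y)→(u,v) scales areas by 2.
u-values: -11, 8, -1; range = 8 − (-11) = 19.
v-values: 3, -8, 11; range = 11 − (-8) = 19.
Area = (19 × 19) / 2 = 180.5.

180.5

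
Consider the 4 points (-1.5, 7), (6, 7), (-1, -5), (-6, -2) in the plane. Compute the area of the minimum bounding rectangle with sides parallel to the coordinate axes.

144

x ranges over [-6, 6], width 12.
y ranges over [-5, 7], height 12.
Area = 12 × 12 = 144.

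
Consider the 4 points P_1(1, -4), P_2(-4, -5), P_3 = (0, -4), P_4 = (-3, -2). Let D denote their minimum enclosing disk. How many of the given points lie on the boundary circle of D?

3

The minimum enclosing circle of a finite set is fixed by two of the points (as a diameter) or three (as a circumcircle).
The minimum enclosing circle is determined by three boundary points: P_1, P_2, P_4.
Their circumcentre is (-11/7, -29/7) with r² = 325/49.
The farthest remaining point P_3 is at distance² 122/49 ≤ 325/49.
The points at distance exactly r from the centre are P_1, P_2, P_4 — 3 points.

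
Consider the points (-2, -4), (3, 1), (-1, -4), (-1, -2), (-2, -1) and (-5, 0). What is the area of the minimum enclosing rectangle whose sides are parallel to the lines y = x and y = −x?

In coordinates u = x + y, v = x − y the rectangle is axis-aligned; the map (x,y)→(u,v) scales areas by 2.
u-values: -6, 4, -5, -3, -3, -5; range = 4 − (-6) = 10.
v-values: 2, 2, 3, 1, -1, -5; range = 3 − (-5) = 8.
Area = (10 × 8) / 2 = 40.

40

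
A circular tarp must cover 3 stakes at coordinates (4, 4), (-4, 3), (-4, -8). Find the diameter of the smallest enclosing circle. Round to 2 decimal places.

14.42

Call the three points A, B, C in the order given.
Side lengths²: AB² = 65, AC² = 208, BC² = 121.
Since AC² = 208 ≥ 121 + 65 = 186, the angle opposite AC is not acute, so the smallest enclosing circle has AC as diameter.
Centre = midpoint of AC = (0, -2), r² = 208/4 = 52.
Diameter = 2r = 2√52 ≈ 14.42.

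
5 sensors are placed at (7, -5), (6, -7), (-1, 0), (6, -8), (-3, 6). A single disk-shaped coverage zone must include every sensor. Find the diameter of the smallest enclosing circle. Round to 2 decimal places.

The farthest pair is (6, -8)–(-3, 6) with squared distance 277. The circle on this segment as diameter has centre (1.5, -1) and r² = 277/4 = 69.25.
Check (7, -5): distance² to centre = 46.25 ≤ 69.25, so it lies inside.
All remaining points lie in this disk, and no smaller disk contains both endpoints, so this is the minimum enclosing circle.
Diameter = 2r = 2√(69.25) ≈ 16.64.

16.64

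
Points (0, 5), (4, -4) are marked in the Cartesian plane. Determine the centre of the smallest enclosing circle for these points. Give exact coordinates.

(2, 0.5)

The smallest circle enclosing two points has them as diameter endpoints.
Centre = midpoint = (2, 0.5); r² = |(0, 5)−(4, -4)|²/4 = 97/4 = 24.25.
Centre = (2, 0.5).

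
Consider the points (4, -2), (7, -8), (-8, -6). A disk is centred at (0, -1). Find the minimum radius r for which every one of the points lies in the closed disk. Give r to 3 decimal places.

9.899

The required radius is the distance from (0, -1) to the farthest point.
Squared distances: 17, 98, 89.
Maximum is 98, attained at (7, -8).
r = √98 ≈ 9.899.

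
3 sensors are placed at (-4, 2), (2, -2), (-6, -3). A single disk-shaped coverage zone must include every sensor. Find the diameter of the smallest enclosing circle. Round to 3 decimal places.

8.239

Call the three points A, B, C in the order given.
Side lengths²: AB² = 52, AC² = 29, BC² = 65.
Since BC² = 65 < 52 + 29 = 81, the triangle is acute, so the smallest enclosing circle is the circumcircle.
Circumcentre = (-40/19, -63/38), r² = 24505/1444.
Diameter = 2r = 2√(24505/1444) ≈ 8.239.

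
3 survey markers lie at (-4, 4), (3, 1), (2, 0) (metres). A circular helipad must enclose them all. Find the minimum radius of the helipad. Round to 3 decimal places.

Call the three points A, B, C in the order given.
Side lengths²: AB² = 58, AC² = 52, BC² = 2.
Since AB² = 58 ≥ 52 + 2 = 54, the angle opposite AB is not acute, so the smallest enclosing circle has AB as diameter.
Centre = midpoint of AB = (-0.5, 2.5), r² = 58/4 = 14.5.
r = √(14.5) ≈ 3.808.

3.808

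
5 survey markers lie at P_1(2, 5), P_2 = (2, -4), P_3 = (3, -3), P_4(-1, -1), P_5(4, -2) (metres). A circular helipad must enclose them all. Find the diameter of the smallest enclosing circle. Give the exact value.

A smallest enclosing disk is always determined by at most three of the input points on its boundary.
The farthest pair is P_1–P_2 with squared distance 81. The circle on this segment as diameter has centre (2, 0.5) and r² = 81/4 = 20.25.
Check P_3: distance² to centre = 13.25 ≤ 20.25, so it lies inside.
All remaining points lie in this disk, and no smaller disk contains both endpoints, so this is the minimum enclosing circle.
Diameter = 2r = 2√(20.25) = 9.

9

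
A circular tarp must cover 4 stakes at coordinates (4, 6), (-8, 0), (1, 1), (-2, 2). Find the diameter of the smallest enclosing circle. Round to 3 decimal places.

A smallest enclosing disk is always determined by at most three of the input points on its boundary.
The farthest pair is (4, 6)–(-8, 0) with squared distance 180. The circle on this segment as diameter has centre (-2, 3) and r² = 180/4 = 45.
Check (1, 1): distance² to centre = 13 ≤ 45, so it lies inside.
All remaining points lie in this disk, and no smaller disk contains both endpoints, so this is the minimum enclosing circle.
Diameter = 2r = 2√45 ≈ 13.416.

13.416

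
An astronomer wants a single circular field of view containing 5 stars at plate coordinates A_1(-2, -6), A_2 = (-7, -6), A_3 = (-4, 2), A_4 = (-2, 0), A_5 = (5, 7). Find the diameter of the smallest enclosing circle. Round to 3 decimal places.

17.692

The minimum enclosing circle of a finite set is fixed by two of the points (as a diameter) or three (as a circumcircle).
The farthest pair is A_2–A_5 with squared distance 313. The circle on this segment as diameter has centre (-1, 0.5) and r² = 313/4 = 78.25.
Check A_1: distance² to centre = 43.25 ≤ 78.25, so it lies inside.
All remaining points lie in this disk, and no smaller disk contains both endpoints, so this is the minimum enclosing circle.
Diameter = 2r = 2√(78.25) ≈ 17.692.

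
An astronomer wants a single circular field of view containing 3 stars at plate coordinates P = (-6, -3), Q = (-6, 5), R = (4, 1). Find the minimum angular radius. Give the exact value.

Side lengths²: PQ² = 64, PR² = 116, QR² = 116.
Since QR² = 116 < 116 + 64 = 180, the triangle is acute, so the smallest enclosing circle is the circumcircle.
Circumcentre = (-1.8, 1), r² = 33.64.
r = √(33.64) = 5.8.

5.8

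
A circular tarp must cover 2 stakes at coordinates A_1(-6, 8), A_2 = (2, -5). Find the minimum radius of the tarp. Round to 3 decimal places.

7.632

The smallest circle enclosing two points has them as diameter endpoints.
Centre = midpoint = (-2, 1.5); r² = |A_1A_2|²/4 = 233/4 = 58.25.
r = √(58.25) ≈ 7.632.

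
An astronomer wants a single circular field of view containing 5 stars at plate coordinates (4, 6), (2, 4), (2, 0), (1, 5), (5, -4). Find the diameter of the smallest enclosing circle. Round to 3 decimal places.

10.097

By Welzl's lemma the MEC is supported by two points (diametrically opposite) or three points (on a circumcircle).
The minimum enclosing circle is determined by three boundary points: (4, 6), (1, 5), (5, -4).
Their circumcentre is (249/62, 59/62) with r² = 48985/1922.
The farthest remaining point (2, 4) is at distance² 25673/1922 ≤ 48985/1922.
Diameter = 2r = 2√(48985/1922) ≈ 10.097.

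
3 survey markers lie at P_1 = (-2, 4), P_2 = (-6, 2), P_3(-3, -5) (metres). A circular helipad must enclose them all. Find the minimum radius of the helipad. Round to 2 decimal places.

4.53

Side lengths²: P_1P_2² = 20, P_1P_3² = 82, P_2P_3² = 58.
Since P_1P_3² = 82 ≥ 58 + 20 = 78, the angle opposite P_1P_3 is not acute, so the smallest enclosing circle has P_1P_3 as diameter.
Centre = midpoint of P_1P_3 = (-2.5, -0.5), r² = 82/4 = 20.5.
r = √(20.5) ≈ 4.53.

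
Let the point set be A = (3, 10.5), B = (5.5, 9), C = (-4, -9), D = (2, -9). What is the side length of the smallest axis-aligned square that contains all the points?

The bounding box has width 9.5 and height 19.5.
An axis-aligned square enclosing the set must have side ≥ max(width, height).
So the minimum side is max(9.5, 19.5) = 19.5.

19.5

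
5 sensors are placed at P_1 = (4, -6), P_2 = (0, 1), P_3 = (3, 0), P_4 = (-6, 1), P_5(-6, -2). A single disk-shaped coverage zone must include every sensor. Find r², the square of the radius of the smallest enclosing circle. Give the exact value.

By Welzl's lemma the MEC is supported by two points (diametrically opposite) or three points (on a circumcircle).
The farthest pair is P_1–P_4 with squared distance 149. The circle on this segment as diameter has centre (-1, -2.5) and r² = 149/4 = 37.25.
Check P_2: distance² to centre = 13.25 ≤ 37.25, so it lies inside.
All remaining points lie in this disk, and no smaller disk contains both endpoints, so this is the minimum enclosing circle.

37.25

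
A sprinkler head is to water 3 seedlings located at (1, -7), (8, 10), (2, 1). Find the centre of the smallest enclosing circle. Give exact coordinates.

(4.5, 1.5)

Call the three points A, B, C in the order given.
Side lengths²: AB² = 338, AC² = 65, BC² = 117.
Since AB² = 338 ≥ 117 + 65 = 182, the angle opposite AB is not acute, so the smallest enclosing circle has AB as diameter.
Centre = midpoint of AB = (4.5, 1.5), r² = 338/4 = 84.5.
Centre = (4.5, 1.5).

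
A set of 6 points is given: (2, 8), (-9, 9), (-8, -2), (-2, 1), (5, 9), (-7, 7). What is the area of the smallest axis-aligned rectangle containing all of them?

154

x ranges over [-9, 5], width 14.
y ranges over [-2, 9], height 11.
Area = 14 × 11 = 154.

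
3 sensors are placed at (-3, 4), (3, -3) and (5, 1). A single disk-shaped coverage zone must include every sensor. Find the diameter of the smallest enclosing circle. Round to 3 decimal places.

9.270

Call the three points A, B, C in the order given.
Side lengths²: AB² = 85, AC² = 73, BC² = 20.
Since AB² = 85 < 73 + 20 = 93, the triangle is acute, so the smallest enclosing circle is the circumcircle.
Circumcentre = (7/19, 31/38), r² = 31025/1444.
Diameter = 2r = 2√(31025/1444) ≈ 9.270.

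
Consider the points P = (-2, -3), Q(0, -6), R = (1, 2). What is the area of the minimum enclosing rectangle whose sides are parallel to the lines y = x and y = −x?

In coordinates u = x + y, v = x − y the rectangle is axis-aligned; the map (x,y)→(u,v) scales areas by 2.
u-values: -5, -6, 3; range = 3 − (-6) = 9.
v-values: 1, 6, -1; range = 6 − (-1) = 7.
Area = (9 × 7) / 2 = 31.5.

31.5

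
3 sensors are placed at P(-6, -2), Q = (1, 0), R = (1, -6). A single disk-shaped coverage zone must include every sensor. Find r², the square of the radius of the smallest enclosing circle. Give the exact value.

Side lengths²: PQ² = 53, PR² = 65, QR² = 36.
Since PR² = 65 < 53 + 36 = 89, the triangle is acute, so the smallest enclosing circle is the circumcircle.
Circumcentre = (-27/14, -3), r² = 3445/196.

3445/196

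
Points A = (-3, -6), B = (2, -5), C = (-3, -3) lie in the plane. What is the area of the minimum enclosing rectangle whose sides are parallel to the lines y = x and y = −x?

21

In coordinates u = x + y, v = x − y the rectangle is axis-aligned; the map (x,y)→(u,v) scales areas by 2.
u-values: -9, -3, -6; range = -3 − (-9) = 6.
v-values: 3, 7, 0; range = 7 − 0 = 7.
Area = (6 × 7) / 2 = 21.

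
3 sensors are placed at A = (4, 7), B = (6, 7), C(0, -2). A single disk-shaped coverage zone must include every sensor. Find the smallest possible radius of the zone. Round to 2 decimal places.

5.41

Side lengths²: AB² = 4, AC² = 97, BC² = 117.
Since BC² = 117 ≥ 97 + 4 = 101, the angle opposite BC is not acute, so the smallest enclosing circle has BC as diameter.
Centre = midpoint of BC = (3, 2.5), r² = 117/4 = 29.25.
r = √(29.25) ≈ 5.41.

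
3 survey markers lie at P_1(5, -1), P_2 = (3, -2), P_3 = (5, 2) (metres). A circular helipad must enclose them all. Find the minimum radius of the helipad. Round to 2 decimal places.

2.24

Side lengths²: P_1P_2² = 5, P_1P_3² = 9, P_2P_3² = 20.
Since P_2P_3² = 20 ≥ 9 + 5 = 14, the angle opposite P_2P_3 is not acute, so the smallest enclosing circle has P_2P_3 as diameter.
Centre = midpoint of P_2P_3 = (4, 0), r² = 20/4 = 5.
r = √5 ≈ 2.24.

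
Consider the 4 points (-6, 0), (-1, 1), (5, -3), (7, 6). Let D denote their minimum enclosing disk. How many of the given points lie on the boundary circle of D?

The minimum enclosing circle is determined by three boundary points: (-6, 0), (5, -3), (7, 6).
Their circumcentre is (9/14, 113/42) with r² = 45305/882.
The farthest remaining point (-1, 1) is at distance² 4901/882 ≤ 45305/882.
The points at distance exactly r from the centre are (-6, 0), (5, -3), (7, 6) — 3 points.

3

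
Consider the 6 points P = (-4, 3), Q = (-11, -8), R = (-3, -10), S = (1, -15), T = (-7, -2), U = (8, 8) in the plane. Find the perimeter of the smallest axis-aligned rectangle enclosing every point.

84

Width = max x − min x = 8 − (-11) = 19.
Height = max y − min y = 8 − (-15) = 23.
Perimeter = 2(19 + 23) = 84.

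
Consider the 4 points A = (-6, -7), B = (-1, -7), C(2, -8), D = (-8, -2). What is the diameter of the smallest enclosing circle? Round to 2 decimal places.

11.66

The farthest pair is C–D with squared distance 136. The circle on this segment as diameter has centre (-3, -5) and r² = 136/4 = 34.
Check A: distance² to centre = 13 ≤ 34, so it lies inside.
All remaining points lie in this disk, and no smaller disk contains both endpoints, so this is the minimum enclosing circle.
Diameter = 2r = 2√34 ≈ 11.66.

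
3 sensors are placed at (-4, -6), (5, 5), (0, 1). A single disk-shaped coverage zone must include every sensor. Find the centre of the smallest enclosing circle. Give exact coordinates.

(0.5, -0.5)

Call the three points A, B, C in the order given.
Side lengths²: AB² = 202, AC² = 65, BC² = 41.
Since AB² = 202 ≥ 65 + 41 = 106, the angle opposite AB is not acute, so the smallest enclosing circle has AB as diameter.
Centre = midpoint of AB = (0.5, -0.5), r² = 202/4 = 50.5.
Centre = (0.5, -0.5).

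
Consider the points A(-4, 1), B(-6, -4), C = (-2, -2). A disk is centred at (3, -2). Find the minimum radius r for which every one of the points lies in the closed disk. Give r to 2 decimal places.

The required radius is the distance from (3, -2) to the farthest point.
Squared distances: 58, 85, 25.
Maximum is 85, attained at B.
r = √85 ≈ 9.22.

9.22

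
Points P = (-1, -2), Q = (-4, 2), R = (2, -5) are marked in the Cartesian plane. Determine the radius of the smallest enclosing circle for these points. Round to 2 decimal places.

Side lengths²: PQ² = 25, PR² = 18, QR² = 85.
Since QR² = 85 ≥ 25 + 18 = 43, the angle opposite QR is not acute, so the smallest enclosing circle has QR as diameter.
Centre = midpoint of QR = (-1, -1.5), r² = 85/4 = 21.25.
r = √(21.25) ≈ 4.61.

4.61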